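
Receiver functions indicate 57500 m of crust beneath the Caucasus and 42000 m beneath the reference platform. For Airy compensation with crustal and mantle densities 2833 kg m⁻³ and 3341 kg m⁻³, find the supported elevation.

Excess crust Δ = 57500 m − 42000 m = 15500 m, split between elevation h and root r with h + r = Δ.
Airy balance ρ_c h = (ρ_m − ρ_c) r gives r = h ρ_c/(ρ_m − ρ_c), so h (1 + ρ_c/(ρ_m − ρ_c)) = Δ, i.e. h = Δ (ρ_m − ρ_c)/ρ_m.
h = 15500 m × 508/3341 = 2360 m.

2360 m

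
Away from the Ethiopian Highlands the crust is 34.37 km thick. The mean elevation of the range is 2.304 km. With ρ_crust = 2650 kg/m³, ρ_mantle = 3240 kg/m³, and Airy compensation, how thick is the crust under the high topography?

47 km

Root depth r = h ρ_c / (ρ_m − ρ_c) = 2.304 km × 2650 / 590 = 10.35 km.
Total thickness = T + h + r = 34.37 km + 2.304 km + 10.35 km = 47 km.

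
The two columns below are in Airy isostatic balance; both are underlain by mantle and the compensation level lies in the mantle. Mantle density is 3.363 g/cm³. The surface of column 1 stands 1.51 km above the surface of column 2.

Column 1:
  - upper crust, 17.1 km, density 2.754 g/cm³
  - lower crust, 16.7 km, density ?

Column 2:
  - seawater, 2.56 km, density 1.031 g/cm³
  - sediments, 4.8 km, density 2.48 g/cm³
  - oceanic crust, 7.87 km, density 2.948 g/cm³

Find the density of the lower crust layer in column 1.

Take the compensation level at the base of the deeper column (depth z_c below the surface of column 1) and equate Σ ρ_i t_i down to z_c; mantle fills any gap and the z_c terms cancel.
Column 1: 17.1×2.754 + 16.7×ρ + (z_c − 33.8)×3.363
Column 2: 1.51×0 + 2.56×1.031 + 4.8×2.48 + 7.87×2.948 + (z_c − 1.51 − 15.23)×3.363
The z_c×3.363 term appears on both sides and cancels. Collect the known terms of each column as K = Σ(ρt)_known − 3.363 × (depth of known layers): K_1 = 47.0934 − 3.363×33.8 = −66.576; K_2 = 37.74412 − 3.363×(1.51 + 15.23) = −18.5525.
Balance: K_1 + 16.7×ρ = K_2, so ρ = (K_2 − K_1)/16.7 = 48.0235/16.7 = 2.88 g/cm³.

2.88 g/cm³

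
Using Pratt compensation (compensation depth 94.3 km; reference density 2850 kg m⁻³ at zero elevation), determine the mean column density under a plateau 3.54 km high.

2750 kg m⁻³

Pratt balance: ρ_ref D = ρ (D + h).
ρ = ρ_ref D/(D + h) = 2850 × 94.3 km/(94.3 km + 3.54 km) = 2750 kg m⁻³.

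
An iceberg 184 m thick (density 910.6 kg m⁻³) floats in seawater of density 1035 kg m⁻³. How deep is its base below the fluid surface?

Draft d = t ρ_obj/ρ_fluid = 184 m × 910.6/1035 = 162 m.

162 m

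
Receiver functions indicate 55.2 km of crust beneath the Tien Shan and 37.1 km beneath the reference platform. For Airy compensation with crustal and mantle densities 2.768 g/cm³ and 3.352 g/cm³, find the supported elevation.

Excess crust Δ = 55.2 km − 37.1 km = 18.1 km, split between elevation h and root r with h + r = Δ.
Airy balance ρ_c h = (ρ_m − ρ_c) r gives r = h ρ_c/(ρ_m − ρ_c), so h (1 + ρ_c/(ρ_m − ρ_c)) = Δ, i.e. h = Δ (ρ_m − ρ_c)/ρ_m.
h = 18.1 km × 0.584/3.352 = 3.15 km.

3.15 km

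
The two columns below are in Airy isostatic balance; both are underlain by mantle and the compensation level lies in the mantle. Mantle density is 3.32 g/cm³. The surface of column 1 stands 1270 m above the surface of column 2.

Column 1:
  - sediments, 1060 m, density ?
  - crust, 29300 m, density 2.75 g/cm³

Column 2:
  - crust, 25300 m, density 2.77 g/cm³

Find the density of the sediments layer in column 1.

1.97 g/cm³

Take the compensation level at the base of the deeper column (depth z_c below the surface of column 1) and equate Σ ρ_i t_i down to z_c; mantle fills any gap and the z_c terms cancel.
Column 1: 1060×ρ + 29300×2.75 + (z_c − 30360)×3.32
Column 2: 1270×0 + 25300×2.77 + (z_c − 1270 − 25300)×3.32
The z_c×3.32 term appears on both sides and cancels. Collect the known terms of each column as K = Σ(ρt)_known − 3.32 × (depth of known layers): K_1 = 80575 − 3.32×30360 = −20220.2; K_2 = 70081 − 3.32×(1270 + 25300) = −18131.4.
Balance: K_1 + 1060×ρ = K_2, so ρ = (K_2 − K_1)/1060 = 2088.8/1060 = 1.97 g/cm³.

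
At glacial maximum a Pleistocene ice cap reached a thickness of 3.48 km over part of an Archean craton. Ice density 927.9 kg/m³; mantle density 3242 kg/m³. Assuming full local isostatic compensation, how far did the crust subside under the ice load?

0.996 km

Isostatic balance requires: the ice load ρ_ice t is balanced by mantle displaced below, ρ_m s.
s = t ρ_ice / ρ_m = 3.48 km × 927.9/3242 = 0.996 km.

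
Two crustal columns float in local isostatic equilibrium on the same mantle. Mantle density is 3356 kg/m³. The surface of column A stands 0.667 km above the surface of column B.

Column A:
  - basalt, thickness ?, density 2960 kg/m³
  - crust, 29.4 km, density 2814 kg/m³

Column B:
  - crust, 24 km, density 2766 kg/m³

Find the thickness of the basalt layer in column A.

Take the compensation level at the base of the deeper column (depth z_c below the surface of column A) and equate Σ ρ_i t_i down to z_c; mantle fills any gap and the z_c terms cancel.
Column A: x×2960 + 29.4×2814 + (z_c − 29.4 − x)×3356
Column B: 0.667×0 + 24×2766 + (z_c − 0.667 − 24)×3356
The z_c×3356 term appears on both sides and cancels. Collect the known terms of each column as K = Σ(ρt)_known − 3356 × (depth of known layers): K_A = 82731.6 − 3356×29.4 = −15934.8; K_B = 66384 − 3356×(0.667 + 24) = −16398.452.
Balance: K_A − x×(3356 − 2960) = K_B, so x = (K_A − K_B)/(3356 − 2960) = 463.652/396 = 1.17 km.

1.17 km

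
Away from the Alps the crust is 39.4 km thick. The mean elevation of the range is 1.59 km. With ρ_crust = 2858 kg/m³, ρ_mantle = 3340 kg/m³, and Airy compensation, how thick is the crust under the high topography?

Root depth r = h ρ_c / (ρ_m − ρ_c) = 1.59 km × 2858 / 482 = 9.428 km.
Total thickness = T + h + r = 39.4 km + 1.59 km + 9.428 km = 50.4 km.

50.4 km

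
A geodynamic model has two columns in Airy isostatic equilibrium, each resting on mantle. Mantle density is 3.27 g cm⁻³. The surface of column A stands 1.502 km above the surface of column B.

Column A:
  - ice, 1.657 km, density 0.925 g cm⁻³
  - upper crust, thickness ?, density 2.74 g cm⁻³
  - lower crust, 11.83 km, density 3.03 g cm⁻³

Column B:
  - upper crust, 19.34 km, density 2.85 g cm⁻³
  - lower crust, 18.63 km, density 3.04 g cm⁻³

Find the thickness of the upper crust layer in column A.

Take the compensation level at the base of the deeper column (depth z_c below the surface of column A) and equate Σ ρ_i t_i down to z_c; mantle fills any gap and the z_c terms cancel.
Column A: 1.657×0.925 + x×2.74 + 11.83×3.03 + (z_c − 13.487 − x)×3.27
Column B: 1.502×0 + 19.34×2.85 + 18.63×3.04 + (z_c − 1.502 − 37.97)×3.27
The z_c×3.27 term appears on both sides and cancels. Collect the known terms of each column as K = Σ(ρt)_known − 3.27 × (depth of known layers): K_A = 37.377625 − 3.27×13.487 = −6.724865; K_B = 111.7542 − 3.27×(1.502 + 37.97) = −17.31924.
Balance: K_A − x×(3.27 − 2.74) = K_B, so x = (K_A − K_B)/(3.27 − 2.74) = 10.5944/0.53 = 20 km.

20 km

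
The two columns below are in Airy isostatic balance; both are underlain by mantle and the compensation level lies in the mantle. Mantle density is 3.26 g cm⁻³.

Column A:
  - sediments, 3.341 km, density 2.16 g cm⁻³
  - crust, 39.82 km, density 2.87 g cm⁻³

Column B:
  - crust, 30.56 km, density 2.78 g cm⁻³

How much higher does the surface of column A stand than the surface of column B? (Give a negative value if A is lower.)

1.39 km

For any compensation level in the mantle, the mantle terms cancel and isostasy reduces to e = (Σt_A − Σt_B) − (Σ(ρt)_A − Σ(ρt)_B) / ρ_m.
Σt_A = 43.161 km; Σt_B = 30.56 km; Σ(ρt)_A = 121.49996; Σ(ρt)_B = 84.9568 (in km·g cm⁻³).
e = (43.161 − 30.56) − (121.49996 − 84.9568) / 3.26 = 1.39 km.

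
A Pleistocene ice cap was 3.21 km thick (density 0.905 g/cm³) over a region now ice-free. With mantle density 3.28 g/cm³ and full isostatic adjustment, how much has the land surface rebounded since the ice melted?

0.886 km

Removing the load lets mantle flow back in; uplift u satisfies ρ_ice t = ρ_m u.
u = t ρ_ice/ρ_m = 3.21 km × 0.905/3.28 = 0.886 km.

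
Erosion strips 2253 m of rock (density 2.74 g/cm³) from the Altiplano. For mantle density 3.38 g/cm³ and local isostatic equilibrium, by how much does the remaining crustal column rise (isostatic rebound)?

1830 m

Unloading: uplift u = e ρ_c/ρ_m = 2253 m × 2.74/3.38 = 1830 m.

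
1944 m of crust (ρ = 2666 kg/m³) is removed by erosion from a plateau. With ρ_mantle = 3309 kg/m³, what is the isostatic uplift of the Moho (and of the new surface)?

Unloading: uplift u = e ρ_c/ρ_m = 1944 m × 2666/3309 = 1570 m.

1570 m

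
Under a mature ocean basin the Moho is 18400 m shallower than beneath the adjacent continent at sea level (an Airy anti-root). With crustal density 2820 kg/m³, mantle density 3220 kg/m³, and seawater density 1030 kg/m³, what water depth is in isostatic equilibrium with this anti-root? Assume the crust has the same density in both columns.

4110 m

Replacing a thickness d of crust by seawater at the top must be balanced by replacing crust with mantle at the base: d (ρ_c − ρ_w) = a (ρ_m − ρ_c).
d = a (ρ_m − ρ_c)/(ρ_c − ρ_w) = 18400 m × 400/1790 = 4110 m.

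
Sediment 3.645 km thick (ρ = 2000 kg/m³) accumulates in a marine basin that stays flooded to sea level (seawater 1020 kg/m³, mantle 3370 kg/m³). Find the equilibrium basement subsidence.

Submarine loading: the sediment displaces seawater, and the subsidence is in turn flooded, so s (ρ_m − ρ_w) = t (ρ_sed − ρ_w).
s = 3.645 km × (2000 − 1020) / (3370 − 1020) = 1.52 km.

1.52 km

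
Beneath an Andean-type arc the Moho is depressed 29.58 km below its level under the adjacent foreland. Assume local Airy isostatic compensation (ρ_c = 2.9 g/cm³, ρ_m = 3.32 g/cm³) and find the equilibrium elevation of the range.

Equating mass per unit area of the two columns: ρ_c h = (ρ_m − ρ_c) r.
h = r (ρ_m − ρ_c) / ρ_c = 29.58 km × (3.32 − 2.9) / 2.9 = 4.28 km.

4.28 km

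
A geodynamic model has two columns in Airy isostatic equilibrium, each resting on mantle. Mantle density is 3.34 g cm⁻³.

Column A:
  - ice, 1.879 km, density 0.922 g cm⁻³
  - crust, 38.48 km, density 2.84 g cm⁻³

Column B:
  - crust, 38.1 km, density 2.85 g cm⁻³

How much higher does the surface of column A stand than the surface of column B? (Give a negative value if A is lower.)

1.53 km

For any compensation level in the mantle, the mantle terms cancel and isostasy reduces to e = (Σt_A − Σt_B) − (Σ(ρt)_A − Σ(ρt)_B) / ρ_m.
Σt_A = 40.359 km; Σt_B = 38.1 km; Σ(ρt)_A = 111.015638; Σ(ρt)_B = 108.585 (in km·g cm⁻³).
e = (40.359 − 38.1) − (111.015638 − 108.585) / 3.34 = 1.53 km.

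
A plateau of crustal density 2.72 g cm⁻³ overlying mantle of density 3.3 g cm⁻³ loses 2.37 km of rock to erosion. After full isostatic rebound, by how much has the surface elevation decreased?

Rebound u = e ρ_c/ρ_m = 2.37 km × 2.72/3.3 = 1.953 km.
Net surface drop = e − u = 2.37 km − 1.953 km = e (ρ_m − ρ_c)/ρ_m = 0.417 km.

0.417 km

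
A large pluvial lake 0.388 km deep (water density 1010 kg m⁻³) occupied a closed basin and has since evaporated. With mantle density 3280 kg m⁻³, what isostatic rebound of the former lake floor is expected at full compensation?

u = d ρ_w/ρ_m = 0.388 km × 1010/3280 = 0.119 km.

0.119 km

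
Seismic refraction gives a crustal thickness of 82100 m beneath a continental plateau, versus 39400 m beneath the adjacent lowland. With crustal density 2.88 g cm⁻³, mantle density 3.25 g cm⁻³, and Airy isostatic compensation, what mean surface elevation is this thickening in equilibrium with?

4860 m

Excess crust Δ = 82100 m − 39400 m = 42700 m, split between elevation h and root r with h + r = Δ.
Airy balance ρ_c h = (ρ_m − ρ_c) r gives r = h ρ_c/(ρ_m − ρ_c), so h (1 + ρ_c/(ρ_m − ρ_c)) = Δ, i.e. h = Δ (ρ_m − ρ_c)/ρ_m.
h = 42700 m × 0.37/3.25 = 4860 m.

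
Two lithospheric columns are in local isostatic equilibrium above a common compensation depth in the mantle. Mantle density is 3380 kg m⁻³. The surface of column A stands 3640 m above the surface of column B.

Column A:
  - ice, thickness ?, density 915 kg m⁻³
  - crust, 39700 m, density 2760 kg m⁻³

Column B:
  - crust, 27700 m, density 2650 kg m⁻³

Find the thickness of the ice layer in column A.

Take the compensation level at the base of the deeper column (depth z_c below the surface of column A) and equate Σ ρ_i t_i down to z_c; mantle fills any gap and the z_c terms cancel.
Column A: x×915 + 39700×2760 + (z_c − 39700 − x)×3380
Column B: 3640×0 + 27700×2650 + (z_c − 3640 − 27700)×3380
The z_c×3380 term appears on both sides and cancels. Collect the known terms of each column as K = Σ(ρt)_known − 3380 × (depth of known layers): K_A = 109572000 − 3380×39700 = −24614000; K_B = 73405000 − 3380×(3640 + 27700) = −32524200.
Balance: K_A − x×(3380 − 915) = K_B, so x = (K_A − K_B)/(3380 − 915) = 7910200/2465 = 3210 m.

3210 m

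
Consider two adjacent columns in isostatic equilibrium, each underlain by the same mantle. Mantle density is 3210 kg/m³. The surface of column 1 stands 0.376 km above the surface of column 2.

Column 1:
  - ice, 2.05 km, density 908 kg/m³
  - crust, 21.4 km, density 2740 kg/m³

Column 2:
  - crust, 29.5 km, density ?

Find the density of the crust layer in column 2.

Take the compensation level at the base of the deeper column (depth z_c below the surface of column 1) and equate Σ ρ_i t_i down to z_c; mantle fills any gap and the z_c terms cancel.
Column 1: 2.05×908 + 21.4×2740 + (z_c − 23.45)×3210
Column 2: 0.376×0 + 29.5×ρ + (z_c − 0.376 − 29.5)×3210
The z_c×3210 term appears on both sides and cancels. Collect the known terms of each column as K = Σ(ρt)_known − 3210 × (depth of known layers): K_1 = 60497.4 − 3210×23.45 = −14777.1; K_2 = 0 − 3210×(0.376 + 29.5) = −95901.96.
Balance: K_1 = K_2 + 29.5×ρ, so ρ = (K_1 − K_2)/29.5 = 81124.9/29.5 = 2750 kg/m³.

2750 kg/m³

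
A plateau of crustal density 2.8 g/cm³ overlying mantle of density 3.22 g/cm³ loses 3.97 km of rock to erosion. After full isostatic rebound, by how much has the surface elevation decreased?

Rebound u = e ρ_c/ρ_m = 3.97 km × 2.8/3.22 = 3.452 km.
Net surface drop = e − u = 3.97 km − 3.452 km = e (ρ_m − ρ_c)/ρ_m = 0.518 km.

0.518 km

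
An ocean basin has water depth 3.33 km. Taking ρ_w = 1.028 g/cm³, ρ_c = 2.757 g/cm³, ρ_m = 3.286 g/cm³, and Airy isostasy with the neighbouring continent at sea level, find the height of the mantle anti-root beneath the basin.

Equating mass per unit area of the two columns: replacing crust with seawater at the top is compensated by replacing crust with mantle at the base: d (ρ_c − ρ_w) = a (ρ_m − ρ_c).
a = d (ρ_c − ρ_w)/(ρ_m − ρ_c) = 3.33 km × 1.729/0.529 = 10.9 km.

10.9 km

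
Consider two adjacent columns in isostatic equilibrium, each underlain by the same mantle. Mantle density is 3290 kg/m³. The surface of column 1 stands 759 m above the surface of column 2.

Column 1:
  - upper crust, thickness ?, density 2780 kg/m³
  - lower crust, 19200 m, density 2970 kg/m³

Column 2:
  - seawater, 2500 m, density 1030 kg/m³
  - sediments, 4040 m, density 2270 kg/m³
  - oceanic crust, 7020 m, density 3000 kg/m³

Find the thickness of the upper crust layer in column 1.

Take the compensation level at the base of the deeper column (depth z_c below the surface of column 1) and equate Σ ρ_i t_i down to z_c; mantle fills any gap and the z_c terms cancel.
Column 1: x×2780 + 19200×2970 + (z_c − 19200 − x)×3290
Column 2: 759×0 + 2500×1030 + 4040×2270 + 7020×3000 + (z_c − 759 − 13560)×3290
The z_c×3290 term appears on both sides and cancels. Collect the known terms of each column as K = Σ(ρt)_known − 3290 × (depth of known layers): K_1 = 57024000 − 3290×19200 = −6144000; K_2 = 32805800 − 3290×(759 + 13560) = −14303710.
Balance: K_1 − x×(3290 − 2780) = K_2, so x = (K_1 − K_2)/(3290 − 2780) = 8159710/510 = 16000 m.

16000 m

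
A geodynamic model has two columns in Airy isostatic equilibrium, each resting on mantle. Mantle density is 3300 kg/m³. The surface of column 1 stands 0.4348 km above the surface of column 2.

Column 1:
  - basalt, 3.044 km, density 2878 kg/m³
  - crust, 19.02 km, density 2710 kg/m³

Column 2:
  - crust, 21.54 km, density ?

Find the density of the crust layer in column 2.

Take the compensation level at the base of the deeper column (depth z_c below the surface of column 1) and equate Σ ρ_i t_i down to z_c; mantle fills any gap and the z_c terms cancel.
Column 1: 3.044×2878 + 19.02×2710 + (z_c − 22.064)×3300
Column 2: 0.4348×0 + 21.54×ρ + (z_c − 0.4348 − 21.54)×3300
The z_c×3300 term appears on both sides and cancels. Collect the known terms of each column as K = Σ(ρt)_known − 3300 × (depth of known layers): K_1 = 60304.832 − 3300×22.064 = −12506.368; K_2 = 0 − 3300×(0.4348 + 21.54) = −72516.84.
Balance: K_1 = K_2 + 21.54×ρ, so ρ = (K_1 − K_2)/21.54 = 60010.5/21.54 = 2790 kg/m³.

2790 kg/m³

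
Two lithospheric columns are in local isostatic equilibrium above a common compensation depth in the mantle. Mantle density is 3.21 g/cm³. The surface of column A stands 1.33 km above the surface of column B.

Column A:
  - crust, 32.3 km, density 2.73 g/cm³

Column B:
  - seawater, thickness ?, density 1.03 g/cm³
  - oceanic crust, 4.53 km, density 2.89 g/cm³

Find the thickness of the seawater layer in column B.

4.49 km

Take the compensation level at the base of the deeper column (depth z_c below the surface of column A) and equate Σ ρ_i t_i down to z_c; mantle fills any gap and the z_c terms cancel.
Column A: 32.3×2.73 + (z_c − 32.3)×3.21
Column B: 1.33×0 + x×1.03 + 4.53×2.89 + (z_c − 1.33 − 4.53 − x)×3.21
The z_c×3.21 term appears on both sides and cancels. Collect the known terms of each column as K = Σ(ρt)_known − 3.21 × (depth of known layers): K_A = 88.179 − 3.21×32.3 = −15.504; K_B = 13.0917 − 3.21×(1.33 + 4.53) = −5.7189.
Balance: K_A = K_B − x×(3.21 − 1.03), so x = (K_B − K_A)/(3.21 − 1.03) = 9.7851/2.18 = 4.49 km.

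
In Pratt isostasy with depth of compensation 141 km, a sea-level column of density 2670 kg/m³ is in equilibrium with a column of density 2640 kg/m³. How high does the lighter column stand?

ρ_ref D = ρ (D + h) → h = D (ρ_ref − ρ)/ρ.
h = 141 km × (2670 − 2640)/2640 = 1.6 km.

1.6 km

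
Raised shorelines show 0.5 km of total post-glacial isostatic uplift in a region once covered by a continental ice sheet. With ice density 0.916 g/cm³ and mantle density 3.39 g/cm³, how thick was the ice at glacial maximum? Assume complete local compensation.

u = t ρ_ice/ρ_m → t = u ρ_m/ρ_ice = 0.5 km × 3.39/0.916 = 1.85 km.

1.85 km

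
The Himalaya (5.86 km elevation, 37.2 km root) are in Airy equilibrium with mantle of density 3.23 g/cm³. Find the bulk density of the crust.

ρ_c h = (ρ_m − ρ_c) r → ρ_c (h + r) = ρ_m r → ρ_c = ρ_m r / (h + r).
ρ_c = 3.23 × 37.2 km / (5.86 km + 37.2 km) = 2.79 g/cm³.

2.79 g/cm³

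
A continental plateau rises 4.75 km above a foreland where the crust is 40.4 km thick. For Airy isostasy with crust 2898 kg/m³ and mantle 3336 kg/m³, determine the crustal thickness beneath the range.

Root depth r = h ρ_c / (ρ_m − ρ_c) = 4.75 km × 2898 / 438 = 31.43 km.
Total thickness = T + h + r = 40.4 km + 4.75 km + 31.43 km = 76.6 km.

76.6 km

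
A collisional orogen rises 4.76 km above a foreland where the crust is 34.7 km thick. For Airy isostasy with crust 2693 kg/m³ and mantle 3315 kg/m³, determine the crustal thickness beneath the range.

60.1 km

Root depth r = h ρ_c / (ρ_m − ρ_c) = 4.76 km × 2693 / 622 = 20.61 km.
Total thickness = T + h + r = 34.7 km + 4.76 km + 20.61 km = 60.1 km.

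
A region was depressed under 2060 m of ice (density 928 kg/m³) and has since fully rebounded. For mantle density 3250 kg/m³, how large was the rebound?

Removing the load lets mantle flow back in; uplift u satisfies ρ_ice t = ρ_m u.
u = t ρ_ice/ρ_m = 2060 m × 928/3250 = 588 m.

588 m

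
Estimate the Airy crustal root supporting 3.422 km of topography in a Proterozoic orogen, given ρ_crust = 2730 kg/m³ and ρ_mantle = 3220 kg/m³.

19.1 km

Balancing pressure at the compensation depth: the weight of the topography is balanced by the buoyancy of the root, ρ_c h = (ρ_m − ρ_c) r.
r = h · ρ_c / (ρ_m − ρ_c) = 3.422 km × 2730 / (3220 − 2730) = 19.1 km.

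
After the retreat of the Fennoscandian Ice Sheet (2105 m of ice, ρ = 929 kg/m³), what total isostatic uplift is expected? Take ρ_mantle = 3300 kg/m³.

593 m

Removing the load lets mantle flow back in; uplift u satisfies ρ_ice t = ρ_m u.
u = t ρ_ice/ρ_m = 2105 m × 929/3300 = 593 m.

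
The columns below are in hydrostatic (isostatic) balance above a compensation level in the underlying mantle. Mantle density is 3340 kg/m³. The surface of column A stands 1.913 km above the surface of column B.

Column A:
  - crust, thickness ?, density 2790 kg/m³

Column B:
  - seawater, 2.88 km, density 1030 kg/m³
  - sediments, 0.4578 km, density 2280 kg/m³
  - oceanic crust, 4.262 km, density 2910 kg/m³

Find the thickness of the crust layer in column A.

27.9 km

Take the compensation level at the base of the deeper column (depth z_c below the surface of column A) and equate Σ ρ_i t_i down to z_c; mantle fills any gap and the z_c terms cancel.
Column A: x×2790 + (z_c − 0 − x)×3340
Column B: 1.913×0 + 2.88×1030 + 0.4578×2280 + 4.262×2910 + (z_c − 1.913 − 7.5998)×3340
The z_c×3340 term appears on both sides and cancels. Collect the known terms of each column as K = Σ(ρt)_known − 3340 × (depth of known layers): K_A = 0 − 3340×0 = 0; K_B = 16412.604 − 3340×(1.913 + 7.5998) = −15360.148.
Balance: K_A − x×(3340 − 2790) = K_B, so x = (K_A − K_B)/(3340 − 2790) = 15360.1/550 = 27.9 km.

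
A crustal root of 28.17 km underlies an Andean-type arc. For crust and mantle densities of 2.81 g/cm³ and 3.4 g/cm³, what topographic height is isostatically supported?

5.91 km

Isostatic balance requires: ρ_c h = (ρ_m − ρ_c) r.
h = r (ρ_m − ρ_c) / ρ_c = 28.17 km × (3.4 − 2.81) / 2.81 = 5.91 km.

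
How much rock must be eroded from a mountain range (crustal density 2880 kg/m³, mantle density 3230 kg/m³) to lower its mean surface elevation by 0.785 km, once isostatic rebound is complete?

Net drop Δ = e − u = e − e ρ_c/ρ_m = e (ρ_m − ρ_c)/ρ_m.
e = Δ ρ_m/(ρ_m − ρ_c) = 0.785 km × 3230/350 = 7.24 km.

7.24 km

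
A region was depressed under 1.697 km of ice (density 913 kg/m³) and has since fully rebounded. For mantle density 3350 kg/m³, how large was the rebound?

Removing the load lets mantle flow back in; uplift u satisfies ρ_ice t = ρ_m u.
u = t ρ_ice/ρ_m = 1.697 km × 913/3350 = 0.462 km.

0.462 km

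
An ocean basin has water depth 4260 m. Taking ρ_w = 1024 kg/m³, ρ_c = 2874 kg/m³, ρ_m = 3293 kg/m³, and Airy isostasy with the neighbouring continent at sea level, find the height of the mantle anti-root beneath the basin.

18800 m

For local isostatic compensation: replacing crust with seawater at the top is compensated by replacing crust with mantle at the base: d (ρ_c − ρ_w) = a (ρ_m − ρ_c).
a = d (ρ_c − ρ_w)/(ρ_m − ρ_c) = 4260 m × 1850/419 = 18800 m.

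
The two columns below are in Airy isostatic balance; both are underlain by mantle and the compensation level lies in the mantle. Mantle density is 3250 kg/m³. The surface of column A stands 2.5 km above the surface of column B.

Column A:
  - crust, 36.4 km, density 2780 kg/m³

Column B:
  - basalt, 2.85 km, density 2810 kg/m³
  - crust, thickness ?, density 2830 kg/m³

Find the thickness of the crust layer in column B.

18.4 km

Take the compensation level at the base of the deeper column (depth z_c below the surface of column A) and equate Σ ρ_i t_i down to z_c; mantle fills any gap and the z_c terms cancel.
Column A: 36.4×2780 + (z_c − 36.4)×3250
Column B: 2.5×0 + 2.85×2810 + x×2830 + (z_c − 2.5 − 2.85 − x)×3250
The z_c×3250 term appears on both sides and cancels. Collect the known terms of each column as K = Σ(ρt)_known − 3250 × (depth of known layers): K_A = 101192 − 3250×36.4 = −17108; K_B = 8008.5 − 3250×(2.5 + 2.85) = −9379.
Balance: K_A = K_B − x×(3250 − 2830), so x = (K_B − K_A)/(3250 − 2830) = 7729/420 = 18.4 km.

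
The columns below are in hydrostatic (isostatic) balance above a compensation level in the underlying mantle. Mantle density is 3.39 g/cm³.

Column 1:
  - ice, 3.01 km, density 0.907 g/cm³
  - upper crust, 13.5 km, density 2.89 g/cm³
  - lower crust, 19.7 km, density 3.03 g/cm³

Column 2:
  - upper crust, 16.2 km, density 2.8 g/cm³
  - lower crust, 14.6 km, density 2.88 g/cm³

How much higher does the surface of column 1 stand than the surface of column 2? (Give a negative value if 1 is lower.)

1.27 km

For any compensation level in the mantle, the mantle terms cancel and isostasy reduces to e = (Σt_1 − Σt_2) − (Σ(ρt)_1 − Σ(ρt)_2) / ρ_m.
Σt_1 = 36.21 km; Σt_2 = 30.8 km; Σ(ρt)_1 = 101.43607; Σ(ρt)_2 = 87.408 (in km·g/cm³).
e = (36.21 − 30.8) − (101.43607 − 87.408) / 3.39 = 1.27 km.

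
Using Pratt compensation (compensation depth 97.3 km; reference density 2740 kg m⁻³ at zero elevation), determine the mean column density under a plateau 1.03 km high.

Pratt balance: ρ_ref D = ρ (D + h).
ρ = ρ_ref D/(D + h) = 2740 × 97.3 km/(97.3 km + 1.03 km) = 2710 kg m⁻³.

2710 kg m⁻³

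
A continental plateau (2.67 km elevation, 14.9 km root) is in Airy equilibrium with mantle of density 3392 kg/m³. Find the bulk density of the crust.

2880 kg/m³

ρ_c h = (ρ_m − ρ_c) r → ρ_c (h + r) = ρ_m r → ρ_c = ρ_m r / (h + r).
ρ_c = 3392 × 14.9 km / (2.67 km + 14.9 km) = 2880 kg/m³.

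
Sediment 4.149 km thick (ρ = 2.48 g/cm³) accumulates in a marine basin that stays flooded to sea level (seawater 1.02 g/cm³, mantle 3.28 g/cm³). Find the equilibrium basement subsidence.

2.68 km

Submarine loading: the sediment displaces seawater, and the subsidence is in turn flooded, so s (ρ_m − ρ_w) = t (ρ_sed − ρ_w).
s = 4.149 km × (2.48 − 1.02) / (3.28 − 1.02) = 2.68 km.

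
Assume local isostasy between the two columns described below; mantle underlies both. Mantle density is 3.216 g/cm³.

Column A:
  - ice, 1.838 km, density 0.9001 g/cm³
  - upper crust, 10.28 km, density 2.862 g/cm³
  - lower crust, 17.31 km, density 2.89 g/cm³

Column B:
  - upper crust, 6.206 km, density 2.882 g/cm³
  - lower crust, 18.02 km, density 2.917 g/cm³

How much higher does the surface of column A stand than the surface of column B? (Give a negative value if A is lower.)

For any compensation level in the mantle, the mantle terms cancel and isostasy reduces to e = (Σt_A − Σt_B) − (Σ(ρt)_A − Σ(ρt)_B) / ρ_m.
Σt_A = 29.428 km; Σt_B = 24.226 km; Σ(ρt)_A = 81.1016438; Σ(ρt)_B = 70.450032 (in km·g/cm³).
e = (29.428 − 24.226) − (81.1016438 − 70.450032) / 3.216 = 1.89 km.

1.89 km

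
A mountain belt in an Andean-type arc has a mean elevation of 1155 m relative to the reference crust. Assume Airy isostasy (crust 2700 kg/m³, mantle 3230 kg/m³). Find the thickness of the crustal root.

Balancing pressure at the compensation depth: the weight of the topography is balanced by the buoyancy of the root, ρ_c h = (ρ_m − ρ_c) r.
r = h · ρ_c / (ρ_m − ρ_c) = 1155 m × 2700 / (3230 − 2700) = 5880 m.

5880 m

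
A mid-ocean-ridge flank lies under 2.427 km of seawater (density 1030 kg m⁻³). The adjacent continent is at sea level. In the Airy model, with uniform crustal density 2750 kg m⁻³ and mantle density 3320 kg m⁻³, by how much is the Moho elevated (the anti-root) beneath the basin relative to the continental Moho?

In Airy isostatic equilibrium: replacing crust with seawater at the top is compensated by replacing crust with mantle at the base: d (ρ_c − ρ_w) = a (ρ_m − ρ_c).
a = d (ρ_c − ρ_w)/(ρ_m − ρ_c) = 2.427 km × 1720/570 = 7.32 km.

7.32 km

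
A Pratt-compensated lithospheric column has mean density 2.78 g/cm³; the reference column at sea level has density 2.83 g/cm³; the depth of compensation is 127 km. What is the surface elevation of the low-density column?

2.28 km

ρ_ref D = ρ (D + h) → h = D (ρ_ref − ρ)/ρ.
h = 127 km × (2.83 − 2.78)/2.78 = 2.28 km.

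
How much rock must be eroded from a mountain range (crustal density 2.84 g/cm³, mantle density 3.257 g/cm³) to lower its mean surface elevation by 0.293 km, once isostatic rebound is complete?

2.29 km

Net drop Δ = e − u = e − e ρ_c/ρ_m = e (ρ_m − ρ_c)/ρ_m.
e = Δ ρ_m/(ρ_m − ρ_c) = 0.293 km × 3.257/0.417 = 2.29 km.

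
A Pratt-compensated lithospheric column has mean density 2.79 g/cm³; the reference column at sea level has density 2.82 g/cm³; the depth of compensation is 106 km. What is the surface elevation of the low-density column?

1.14 km

ρ_ref D = ρ (D + h) → h = D (ρ_ref − ρ)/ρ.
h = 106 km × (2.82 − 2.79)/2.79 = 1.14 km.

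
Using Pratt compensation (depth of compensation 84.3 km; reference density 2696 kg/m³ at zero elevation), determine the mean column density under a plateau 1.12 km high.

2660 kg/m³

Pratt balance: ρ_ref D = ρ (D + h).
ρ = ρ_ref D/(D + h) = 2696 × 84.3 km/(84.3 km + 1.12 km) = 2660 kg/m³.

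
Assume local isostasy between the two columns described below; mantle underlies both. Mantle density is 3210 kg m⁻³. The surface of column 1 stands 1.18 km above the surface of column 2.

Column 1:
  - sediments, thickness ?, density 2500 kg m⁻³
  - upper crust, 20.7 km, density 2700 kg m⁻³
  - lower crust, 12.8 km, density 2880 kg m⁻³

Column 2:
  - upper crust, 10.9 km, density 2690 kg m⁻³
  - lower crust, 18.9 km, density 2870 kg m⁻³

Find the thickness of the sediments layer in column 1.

Take the compensation level at the base of the deeper column (depth z_c below the surface of column 1) and equate Σ ρ_i t_i down to z_c; mantle fills any gap and the z_c terms cancel.
Column 1: x×2500 + 20.7×2700 + 12.8×2880 + (z_c − 33.5 − x)×3210
Column 2: 1.18×0 + 10.9×2690 + 18.9×2870 + (z_c − 1.18 − 29.8)×3210
The z_c×3210 term appears on both sides and cancels. Collect the known terms of each column as K = Σ(ρt)_known − 3210 × (depth of known layers): K_1 = 92754 − 3210×33.5 = −14781; K_2 = 83564 − 3210×(1.18 + 29.8) = −15881.8.
Balance: K_1 − x×(3210 − 2500) = K_2, so x = (K_1 − K_2)/(3210 − 2500) = 1100.8/710 = 1.55 km.

1.55 km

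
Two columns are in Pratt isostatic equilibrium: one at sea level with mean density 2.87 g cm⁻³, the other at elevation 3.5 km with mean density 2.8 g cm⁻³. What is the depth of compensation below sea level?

ρ_ref D = ρ (D + h) → D (ρ_ref − ρ) = ρ h.
D = ρ h/(ρ_ref − ρ) = 2.8 × 3.5 km/(2.87 − 2.8) = 140 km.

140 km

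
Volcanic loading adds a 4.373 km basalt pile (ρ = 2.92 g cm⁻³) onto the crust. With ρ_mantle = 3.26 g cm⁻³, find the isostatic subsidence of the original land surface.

3.92 km

Subaerial loading: s = t ρ_load / ρ_m.
s = 4.373 km × 2.92/3.26 = 3.92 km.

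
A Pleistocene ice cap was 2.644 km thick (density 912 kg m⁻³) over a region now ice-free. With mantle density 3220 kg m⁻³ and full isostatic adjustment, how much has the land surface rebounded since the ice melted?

Removing the load lets mantle flow back in; uplift u satisfies ρ_ice t = ρ_m u.
u = t ρ_ice/ρ_m = 2.644 km × 912/3220 = 0.749 km.

0.749 km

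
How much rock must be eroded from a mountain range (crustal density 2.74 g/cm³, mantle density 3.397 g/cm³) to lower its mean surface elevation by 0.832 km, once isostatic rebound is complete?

4.3 km

Net drop Δ = e − u = e − e ρ_c/ρ_m = e (ρ_m − ρ_c)/ρ_m.
e = Δ ρ_m/(ρ_m − ρ_c) = 0.832 km × 3.397/0.657 = 4.3 km.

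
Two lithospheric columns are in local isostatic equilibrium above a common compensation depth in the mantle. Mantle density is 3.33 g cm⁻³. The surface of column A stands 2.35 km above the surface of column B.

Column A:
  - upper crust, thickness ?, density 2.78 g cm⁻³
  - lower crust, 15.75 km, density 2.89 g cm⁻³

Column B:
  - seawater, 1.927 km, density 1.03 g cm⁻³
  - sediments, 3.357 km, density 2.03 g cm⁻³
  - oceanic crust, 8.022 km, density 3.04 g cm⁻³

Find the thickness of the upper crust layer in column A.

21.9 km

Take the compensation level at the base of the deeper column (depth z_c below the surface of column A) and equate Σ ρ_i t_i down to z_c; mantle fills any gap and the z_c terms cancel.
Column A: x×2.78 + 15.75×2.89 + (z_c − 15.75 − x)×3.33
Column B: 2.35×0 + 1.927×1.03 + 3.357×2.03 + 8.022×3.04 + (z_c − 2.35 − 13.306)×3.33
The z_c×3.33 term appears on both sides and cancels. Collect the known terms of each column as K = Σ(ρt)_known − 3.33 × (depth of known layers): K_A = 45.5175 − 3.33×15.75 = −6.93; K_B = 33.1864 − 3.33×(2.35 + 13.306) = −18.94808.
Balance: K_A − x×(3.33 − 2.78) = K_B, so x = (K_A − K_B)/(3.33 − 2.78) = 12.0181/0.55 = 21.9 km.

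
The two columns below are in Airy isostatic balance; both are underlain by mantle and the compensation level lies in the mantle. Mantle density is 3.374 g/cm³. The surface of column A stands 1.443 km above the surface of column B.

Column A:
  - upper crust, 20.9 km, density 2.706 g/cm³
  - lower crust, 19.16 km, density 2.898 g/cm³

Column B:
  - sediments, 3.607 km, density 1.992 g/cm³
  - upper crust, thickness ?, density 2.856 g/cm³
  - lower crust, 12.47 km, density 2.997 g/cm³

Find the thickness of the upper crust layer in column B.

Take the compensation level at the base of the deeper column (depth z_c below the surface of column A) and equate Σ ρ_i t_i down to z_c; mantle fills any gap and the z_c terms cancel.
Column A: 20.9×2.706 + 19.16×2.898 + (z_c − 40.06)×3.374
Column B: 1.443×0 + 3.607×1.992 + x×2.856 + 12.47×2.997 + (z_c − 1.443 − 16.077 − x)×3.374
The z_c×3.374 term appears on both sides and cancels. Collect the known terms of each column as K = Σ(ρt)_known − 3.374 × (depth of known layers): K_A = 112.08108 − 3.374×40.06 = −23.08136; K_B = 44.557734 − 3.374×(1.443 + 16.077) = −14.554746.
Balance: K_A = K_B − x×(3.374 − 2.856), so x = (K_B − K_A)/(3.374 − 2.856) = 8.52661/0.518 = 16.5 km.

16.5 km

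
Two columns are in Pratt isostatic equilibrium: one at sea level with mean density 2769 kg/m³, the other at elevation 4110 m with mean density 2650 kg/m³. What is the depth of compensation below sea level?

ρ_ref D = ρ (D + h) → D (ρ_ref − ρ) = ρ h.
D = ρ h/(ρ_ref − ρ) = 2650 × 4110 m/(2769 − 2650) = 91500 m.

91500 m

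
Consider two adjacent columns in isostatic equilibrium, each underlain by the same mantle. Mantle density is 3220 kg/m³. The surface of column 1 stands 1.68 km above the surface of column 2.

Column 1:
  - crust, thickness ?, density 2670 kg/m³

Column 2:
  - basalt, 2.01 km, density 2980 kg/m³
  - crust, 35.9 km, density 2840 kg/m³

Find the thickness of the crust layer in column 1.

35.5 km

Take the compensation level at the base of the deeper column (depth z_c below the surface of column 1) and equate Σ ρ_i t_i down to z_c; mantle fills any gap and the z_c terms cancel.
Column 1: x×2670 + (z_c − 0 − x)×3220
Column 2: 1.68×0 + 2.01×2980 + 35.9×2840 + (z_c − 1.68 − 37.91)×3220
The z_c×3220 term appears on both sides and cancels. Collect the known terms of each column as K = Σ(ρt)_known − 3220 × (depth of known layers): K_1 = 0 − 3220×0 = 0; K_2 = 107945.8 − 3220×(1.68 + 37.91) = −19534.
Balance: K_1 − x×(3220 − 2670) = K_2, so x = (K_1 − K_2)/(3220 − 2670) = 19534/550 = 35.5 km.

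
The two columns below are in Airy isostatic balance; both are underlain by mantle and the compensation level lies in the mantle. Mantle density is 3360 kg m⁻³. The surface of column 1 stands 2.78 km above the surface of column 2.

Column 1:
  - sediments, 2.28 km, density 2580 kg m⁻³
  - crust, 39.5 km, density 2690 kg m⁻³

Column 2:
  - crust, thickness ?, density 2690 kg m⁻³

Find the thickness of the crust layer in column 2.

Take the compensation level at the base of the deeper column (depth z_c below the surface of column 1) and equate Σ ρ_i t_i down to z_c; mantle fills any gap and the z_c terms cancel.
Column 1: 2.28×2580 + 39.5×2690 + (z_c − 41.78)×3360
Column 2: 2.78×0 + x×2690 + (z_c − 2.78 − 0 − x)×3360
The z_c×3360 term appears on both sides and cancels. Collect the known terms of each column as K = Σ(ρt)_known − 3360 × (depth of known layers): K_1 = 112137.4 − 3360×41.78 = −28243.4; K_2 = 0 − 3360×(2.78 + 0) = −9340.8.
Balance: K_1 = K_2 − x×(3360 − 2690), so x = (K_2 − K_1)/(3360 − 2690) = 18902.6/670 = 28.2 km.

28.2 km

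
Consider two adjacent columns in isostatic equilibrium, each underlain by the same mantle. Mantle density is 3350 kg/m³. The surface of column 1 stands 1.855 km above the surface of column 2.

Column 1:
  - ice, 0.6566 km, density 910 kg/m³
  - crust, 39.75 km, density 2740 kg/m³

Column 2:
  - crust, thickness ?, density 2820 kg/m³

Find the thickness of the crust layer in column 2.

Take the compensation level at the base of the deeper column (depth z_c below the surface of column 1) and equate Σ ρ_i t_i down to z_c; mantle fills any gap and the z_c terms cancel.
Column 1: 0.6566×910 + 39.75×2740 + (z_c − 40.4066)×3350
Column 2: 1.855×0 + x×2820 + (z_c − 1.855 − 0 − x)×3350
The z_c×3350 term appears on both sides and cancels. Collect the known terms of each column as K = Σ(ρt)_known − 3350 × (depth of known layers): K_1 = 109512.506 − 3350×40.4066 = −25849.604; K_2 = 0 − 3350×(1.855 + 0) = −6214.25.
Balance: K_1 = K_2 − x×(3350 − 2820), so x = (K_2 − K_1)/(3350 − 2820) = 19635.4/530 = 37 km.

37 km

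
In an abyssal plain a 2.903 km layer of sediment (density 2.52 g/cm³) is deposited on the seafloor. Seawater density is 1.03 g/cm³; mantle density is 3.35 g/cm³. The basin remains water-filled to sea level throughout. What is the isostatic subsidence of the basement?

1.86 km

Submarine loading: the sediment displaces seawater, and the subsidence is in turn flooded, so s (ρ_m − ρ_w) = t (ρ_sed − ρ_w).
s = 2.903 km × (2.52 − 1.03) / (3.35 − 1.03) = 1.86 km.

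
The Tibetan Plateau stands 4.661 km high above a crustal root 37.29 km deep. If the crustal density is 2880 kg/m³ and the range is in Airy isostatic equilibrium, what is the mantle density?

3240 kg/m³

Airy balance: ρ_c h = (ρ_m − ρ_c) r → ρ_m = ρ_c (1 + h/r).
ρ_m = 2880 × (1 + 4.661 km/37.29 km) = 3240 kg/m³.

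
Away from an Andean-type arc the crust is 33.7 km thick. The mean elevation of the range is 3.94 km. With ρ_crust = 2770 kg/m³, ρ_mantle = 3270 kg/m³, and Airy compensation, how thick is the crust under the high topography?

59.5 km

Root depth r = h ρ_c / (ρ_m − ρ_c) = 3.94 km × 2770 / 500 = 21.83 km.
Total thickness = T + h + r = 33.7 km + 3.94 km + 21.83 km = 59.5 km.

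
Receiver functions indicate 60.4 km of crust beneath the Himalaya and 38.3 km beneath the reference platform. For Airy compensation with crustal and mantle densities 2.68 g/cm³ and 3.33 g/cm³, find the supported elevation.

Excess crust Δ = 60.4 km − 38.3 km = 22.1 km, split between elevation h and root r with h + r = Δ.
Airy balance ρ_c h = (ρ_m − ρ_c) r gives r = h ρ_c/(ρ_m − ρ_c), so h (1 + ρ_c/(ρ_m − ρ_c)) = Δ, i.e. h = Δ (ρ_m − ρ_c)/ρ_m.
h = 22.1 km × 0.65/3.33 = 4.31 km.

4.31 km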